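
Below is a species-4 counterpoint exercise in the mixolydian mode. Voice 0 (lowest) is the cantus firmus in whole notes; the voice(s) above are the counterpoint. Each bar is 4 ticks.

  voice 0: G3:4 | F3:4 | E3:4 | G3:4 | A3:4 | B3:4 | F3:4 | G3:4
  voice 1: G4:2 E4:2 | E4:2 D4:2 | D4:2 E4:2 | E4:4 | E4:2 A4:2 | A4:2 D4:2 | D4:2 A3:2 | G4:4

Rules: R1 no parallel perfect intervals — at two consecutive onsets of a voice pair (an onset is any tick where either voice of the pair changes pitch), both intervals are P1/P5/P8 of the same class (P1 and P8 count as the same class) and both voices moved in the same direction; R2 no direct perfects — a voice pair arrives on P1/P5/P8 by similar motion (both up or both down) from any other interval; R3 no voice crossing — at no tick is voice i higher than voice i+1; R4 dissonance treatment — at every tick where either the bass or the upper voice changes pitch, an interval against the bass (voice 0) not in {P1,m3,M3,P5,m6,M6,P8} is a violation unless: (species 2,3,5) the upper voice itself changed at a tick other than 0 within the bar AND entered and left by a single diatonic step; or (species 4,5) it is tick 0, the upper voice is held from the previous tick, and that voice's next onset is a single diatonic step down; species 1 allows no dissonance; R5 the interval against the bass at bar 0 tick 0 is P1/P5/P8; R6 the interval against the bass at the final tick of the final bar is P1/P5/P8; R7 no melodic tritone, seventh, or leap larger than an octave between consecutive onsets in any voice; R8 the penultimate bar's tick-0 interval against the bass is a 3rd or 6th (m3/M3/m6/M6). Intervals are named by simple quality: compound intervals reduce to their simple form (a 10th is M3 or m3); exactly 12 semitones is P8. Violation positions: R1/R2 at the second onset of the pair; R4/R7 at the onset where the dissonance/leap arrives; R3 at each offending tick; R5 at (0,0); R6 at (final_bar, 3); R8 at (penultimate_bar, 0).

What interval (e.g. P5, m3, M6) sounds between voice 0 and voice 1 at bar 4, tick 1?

voice 0=A3 voice 1=E4 -> P5

P5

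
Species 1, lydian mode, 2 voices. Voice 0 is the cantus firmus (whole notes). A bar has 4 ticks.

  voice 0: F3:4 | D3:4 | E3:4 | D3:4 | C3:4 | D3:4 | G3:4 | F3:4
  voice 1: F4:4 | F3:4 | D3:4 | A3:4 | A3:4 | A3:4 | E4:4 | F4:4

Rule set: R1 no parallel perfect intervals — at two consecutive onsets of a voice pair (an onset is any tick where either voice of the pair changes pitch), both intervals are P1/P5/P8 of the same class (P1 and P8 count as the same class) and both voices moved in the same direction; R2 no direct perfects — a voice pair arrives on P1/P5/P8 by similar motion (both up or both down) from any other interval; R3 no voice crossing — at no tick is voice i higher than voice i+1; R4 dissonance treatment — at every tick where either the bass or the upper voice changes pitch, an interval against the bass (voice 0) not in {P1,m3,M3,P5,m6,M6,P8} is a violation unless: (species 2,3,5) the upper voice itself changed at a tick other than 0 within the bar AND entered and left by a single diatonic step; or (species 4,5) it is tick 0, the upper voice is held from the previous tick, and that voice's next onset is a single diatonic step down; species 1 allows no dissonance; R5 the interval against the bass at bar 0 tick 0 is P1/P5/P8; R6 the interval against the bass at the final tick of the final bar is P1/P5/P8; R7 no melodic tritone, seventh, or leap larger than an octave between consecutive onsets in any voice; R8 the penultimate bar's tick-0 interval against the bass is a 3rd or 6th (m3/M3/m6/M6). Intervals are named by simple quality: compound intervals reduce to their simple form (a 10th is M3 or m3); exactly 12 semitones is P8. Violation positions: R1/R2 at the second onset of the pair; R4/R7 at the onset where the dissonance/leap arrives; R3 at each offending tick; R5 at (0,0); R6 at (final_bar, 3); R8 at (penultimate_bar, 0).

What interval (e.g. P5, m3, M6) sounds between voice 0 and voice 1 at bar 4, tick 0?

voice 0=C3 voice 1=A3 -> M6

M6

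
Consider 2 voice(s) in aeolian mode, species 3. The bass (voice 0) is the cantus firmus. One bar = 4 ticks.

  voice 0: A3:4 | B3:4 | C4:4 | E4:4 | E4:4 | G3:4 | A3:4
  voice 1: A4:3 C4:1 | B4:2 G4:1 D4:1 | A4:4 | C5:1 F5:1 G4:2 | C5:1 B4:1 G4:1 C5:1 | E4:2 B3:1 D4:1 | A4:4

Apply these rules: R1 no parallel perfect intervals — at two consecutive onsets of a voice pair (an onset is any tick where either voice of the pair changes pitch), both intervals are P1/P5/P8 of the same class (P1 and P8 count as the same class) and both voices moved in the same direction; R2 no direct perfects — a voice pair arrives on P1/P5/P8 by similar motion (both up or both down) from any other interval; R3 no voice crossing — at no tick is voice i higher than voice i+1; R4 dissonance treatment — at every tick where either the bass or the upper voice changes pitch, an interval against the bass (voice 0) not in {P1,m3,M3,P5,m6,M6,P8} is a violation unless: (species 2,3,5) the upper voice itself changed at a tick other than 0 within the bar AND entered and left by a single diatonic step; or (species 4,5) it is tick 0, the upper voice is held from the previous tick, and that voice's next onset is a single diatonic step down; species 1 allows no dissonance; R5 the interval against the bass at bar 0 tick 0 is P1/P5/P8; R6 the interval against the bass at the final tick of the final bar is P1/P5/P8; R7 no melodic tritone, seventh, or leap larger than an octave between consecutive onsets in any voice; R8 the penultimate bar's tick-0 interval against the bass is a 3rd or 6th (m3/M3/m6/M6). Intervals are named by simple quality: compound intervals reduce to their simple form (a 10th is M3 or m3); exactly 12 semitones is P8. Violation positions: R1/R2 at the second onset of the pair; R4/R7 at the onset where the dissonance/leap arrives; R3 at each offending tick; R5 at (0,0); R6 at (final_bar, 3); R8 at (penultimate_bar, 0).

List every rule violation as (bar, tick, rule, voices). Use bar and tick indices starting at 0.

(1, 0, R2, (0, 1))
(1, 0, R7, (1,))
(3, 1, R4, (0, 1))
(3, 2, R7, (1,))
(6, 0, R2, (0, 1))

bar 0: v0=A3 v1=A4 downbeat P8
bar 1: v0=B3 v1=B4 downbeat P8
bar 2: v0=C4 v1=A4 downbeat M6
bar 3: v0=E4 v1=C5 downbeat m6
bar 4: v0=E4 v1=C5 downbeat m6
bar 5: v0=G3 v1=E4 downbeat M6
bar 6: v0=A3 v1=A4 downbeat P8
  -> R2 @ bar 1 tick 0 v(0, 1): A3/C4 m3 -> B3/B4 P8 similar
  -> R7 @ bar 1 tick 0 v(1,): C4->B4 leap 11st
  -> R4 @ bar 3 tick 1 v(0, 1): E4/F5 m2 untreated
  -> R7 @ bar 3 tick 2 v(1,): F5->G4 leap 10st
  -> R2 @ bar 6 tick 0 v(0, 1): G3/D4 P5 -> A3/A4 P8 similar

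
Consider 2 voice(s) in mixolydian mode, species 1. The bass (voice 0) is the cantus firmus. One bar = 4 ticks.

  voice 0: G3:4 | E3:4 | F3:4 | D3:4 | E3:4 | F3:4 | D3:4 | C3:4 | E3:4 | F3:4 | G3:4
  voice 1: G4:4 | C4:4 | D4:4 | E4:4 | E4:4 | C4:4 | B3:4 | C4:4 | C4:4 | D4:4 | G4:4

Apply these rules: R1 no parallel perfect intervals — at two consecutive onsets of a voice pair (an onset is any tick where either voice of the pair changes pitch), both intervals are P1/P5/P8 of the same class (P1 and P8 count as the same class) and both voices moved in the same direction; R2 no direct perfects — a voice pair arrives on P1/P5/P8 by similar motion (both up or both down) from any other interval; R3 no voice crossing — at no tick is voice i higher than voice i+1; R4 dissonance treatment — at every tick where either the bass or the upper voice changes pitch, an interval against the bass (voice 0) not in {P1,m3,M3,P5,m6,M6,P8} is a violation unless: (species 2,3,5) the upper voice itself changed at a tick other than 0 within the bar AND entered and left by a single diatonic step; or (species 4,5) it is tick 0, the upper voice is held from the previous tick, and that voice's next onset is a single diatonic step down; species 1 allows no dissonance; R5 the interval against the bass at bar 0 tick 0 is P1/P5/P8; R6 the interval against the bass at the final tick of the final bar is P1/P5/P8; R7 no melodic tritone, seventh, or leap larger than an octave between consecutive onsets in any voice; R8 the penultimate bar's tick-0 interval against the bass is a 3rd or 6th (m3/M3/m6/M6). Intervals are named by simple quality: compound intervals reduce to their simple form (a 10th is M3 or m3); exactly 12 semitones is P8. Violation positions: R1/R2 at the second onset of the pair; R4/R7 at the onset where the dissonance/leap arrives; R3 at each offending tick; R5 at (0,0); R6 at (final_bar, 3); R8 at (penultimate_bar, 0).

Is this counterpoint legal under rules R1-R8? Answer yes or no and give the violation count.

bar 0: v0=G3 v1=G4 (P8)
bar 1: v0=E3 v1=C4 (m6)
bar 2: v0=F3 v1=D4 (M6)
bar 3: v0=D3 v1=E4 (M2)
bar 4: v0=E3 v1=E4 (P8)
bar 5: v0=F3 v1=C4 (P5)
bar 6: v0=D3 v1=B3 (M6)
bar 7: v0=C3 v1=C4 (P8)
bar 8: v0=E3 v1=C4 (m6)
bar 9: v0=F3 v1=D4 (M6)
bar 10: v0=G3 v1=G4 (P8)
  R4 @ bar3.0: D3/E4 M2 untreated
  R2 @ bar10.0: F3/D4 M6 -> G3/G4 P8 similar

No (2 violations)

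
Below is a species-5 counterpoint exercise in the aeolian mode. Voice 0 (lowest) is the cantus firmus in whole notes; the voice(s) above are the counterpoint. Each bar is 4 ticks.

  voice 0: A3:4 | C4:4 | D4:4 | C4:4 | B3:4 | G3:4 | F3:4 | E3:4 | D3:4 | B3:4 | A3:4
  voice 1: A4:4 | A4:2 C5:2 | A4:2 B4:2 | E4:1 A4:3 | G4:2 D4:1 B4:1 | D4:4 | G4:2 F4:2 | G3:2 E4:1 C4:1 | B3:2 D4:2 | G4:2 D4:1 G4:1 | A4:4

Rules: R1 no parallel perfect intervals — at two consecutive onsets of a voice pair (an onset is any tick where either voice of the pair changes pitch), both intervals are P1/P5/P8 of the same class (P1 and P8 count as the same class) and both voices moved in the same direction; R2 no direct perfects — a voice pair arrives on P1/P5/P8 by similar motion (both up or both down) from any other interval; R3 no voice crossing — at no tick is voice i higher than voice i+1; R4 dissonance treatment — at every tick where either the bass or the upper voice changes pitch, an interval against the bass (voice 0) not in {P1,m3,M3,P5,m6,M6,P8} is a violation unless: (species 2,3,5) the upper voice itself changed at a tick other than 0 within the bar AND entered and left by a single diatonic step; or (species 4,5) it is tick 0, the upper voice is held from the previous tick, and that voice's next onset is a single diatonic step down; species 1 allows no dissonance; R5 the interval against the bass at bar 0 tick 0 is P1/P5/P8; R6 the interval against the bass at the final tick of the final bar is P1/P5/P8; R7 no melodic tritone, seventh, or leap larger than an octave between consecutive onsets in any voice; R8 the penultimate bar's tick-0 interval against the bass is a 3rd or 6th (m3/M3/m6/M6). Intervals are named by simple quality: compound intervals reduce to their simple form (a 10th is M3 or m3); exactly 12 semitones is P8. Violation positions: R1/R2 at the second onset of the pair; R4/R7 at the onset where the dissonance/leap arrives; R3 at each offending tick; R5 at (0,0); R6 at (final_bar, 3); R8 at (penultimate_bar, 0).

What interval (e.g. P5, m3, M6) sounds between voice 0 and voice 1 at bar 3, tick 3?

voice 0=C4 voice 1=A4 -> M6

M6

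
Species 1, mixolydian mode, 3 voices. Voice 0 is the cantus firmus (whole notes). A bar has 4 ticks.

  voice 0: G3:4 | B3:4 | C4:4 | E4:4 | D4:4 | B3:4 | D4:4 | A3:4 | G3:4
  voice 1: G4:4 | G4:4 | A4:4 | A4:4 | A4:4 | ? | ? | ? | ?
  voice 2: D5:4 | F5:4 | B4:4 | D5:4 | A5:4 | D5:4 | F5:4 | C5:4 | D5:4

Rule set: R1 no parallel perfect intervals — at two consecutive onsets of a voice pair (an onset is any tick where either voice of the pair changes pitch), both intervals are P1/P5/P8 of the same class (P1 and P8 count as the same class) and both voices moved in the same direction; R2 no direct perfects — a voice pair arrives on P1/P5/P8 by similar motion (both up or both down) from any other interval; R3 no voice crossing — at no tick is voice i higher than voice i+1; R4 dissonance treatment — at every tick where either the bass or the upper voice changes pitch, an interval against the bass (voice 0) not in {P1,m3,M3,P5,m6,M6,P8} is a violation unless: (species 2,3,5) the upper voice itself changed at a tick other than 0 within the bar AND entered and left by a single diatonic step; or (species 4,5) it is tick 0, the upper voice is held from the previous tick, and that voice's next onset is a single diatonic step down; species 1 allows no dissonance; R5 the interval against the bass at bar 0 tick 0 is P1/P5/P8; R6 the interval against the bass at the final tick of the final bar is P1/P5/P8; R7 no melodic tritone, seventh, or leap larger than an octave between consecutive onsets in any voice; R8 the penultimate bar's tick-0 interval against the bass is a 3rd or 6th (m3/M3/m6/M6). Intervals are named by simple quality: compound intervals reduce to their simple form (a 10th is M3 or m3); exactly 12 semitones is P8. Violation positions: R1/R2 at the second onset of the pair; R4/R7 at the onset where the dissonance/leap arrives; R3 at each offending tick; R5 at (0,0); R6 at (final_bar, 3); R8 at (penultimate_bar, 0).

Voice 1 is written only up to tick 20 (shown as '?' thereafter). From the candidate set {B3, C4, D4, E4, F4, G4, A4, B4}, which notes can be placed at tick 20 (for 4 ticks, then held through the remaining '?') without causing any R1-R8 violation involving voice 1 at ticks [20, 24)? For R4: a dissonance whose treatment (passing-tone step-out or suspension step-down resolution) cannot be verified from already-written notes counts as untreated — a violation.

B3: violates R2,R7
C4: violates R4
D4: violates R1
E4: violates R4
F4: violates R4
G4: violates R2
A4: violates R4
B4: legal

{B4}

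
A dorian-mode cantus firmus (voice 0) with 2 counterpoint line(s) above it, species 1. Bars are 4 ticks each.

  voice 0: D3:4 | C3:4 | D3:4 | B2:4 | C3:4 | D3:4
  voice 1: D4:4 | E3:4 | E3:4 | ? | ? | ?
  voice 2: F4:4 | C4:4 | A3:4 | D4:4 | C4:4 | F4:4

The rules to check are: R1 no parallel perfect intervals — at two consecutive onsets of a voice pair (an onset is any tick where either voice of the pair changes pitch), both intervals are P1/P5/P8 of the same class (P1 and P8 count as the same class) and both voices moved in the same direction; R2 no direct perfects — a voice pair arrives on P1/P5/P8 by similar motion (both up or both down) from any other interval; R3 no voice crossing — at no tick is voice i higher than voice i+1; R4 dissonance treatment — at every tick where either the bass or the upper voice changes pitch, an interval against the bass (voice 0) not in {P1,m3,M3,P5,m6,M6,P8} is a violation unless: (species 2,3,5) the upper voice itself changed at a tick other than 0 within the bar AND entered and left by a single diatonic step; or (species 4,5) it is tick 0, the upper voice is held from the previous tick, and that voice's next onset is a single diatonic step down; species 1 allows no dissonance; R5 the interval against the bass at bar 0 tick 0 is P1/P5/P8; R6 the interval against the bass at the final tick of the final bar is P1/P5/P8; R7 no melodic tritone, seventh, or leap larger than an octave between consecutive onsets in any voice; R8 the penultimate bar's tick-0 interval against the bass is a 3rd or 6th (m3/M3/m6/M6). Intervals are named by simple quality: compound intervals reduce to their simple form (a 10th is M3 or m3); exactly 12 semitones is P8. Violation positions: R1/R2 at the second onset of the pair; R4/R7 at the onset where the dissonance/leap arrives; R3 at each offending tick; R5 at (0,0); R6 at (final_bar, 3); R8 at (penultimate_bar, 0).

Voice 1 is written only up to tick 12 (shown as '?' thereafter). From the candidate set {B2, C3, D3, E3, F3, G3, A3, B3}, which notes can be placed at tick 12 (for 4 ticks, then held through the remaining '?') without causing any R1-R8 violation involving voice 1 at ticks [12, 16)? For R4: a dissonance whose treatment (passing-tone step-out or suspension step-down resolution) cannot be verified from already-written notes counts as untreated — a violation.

{B3, D3}

B2: violates R2
C3: violates R4
D3: legal
E3: violates R4
F3: violates R4
G3: violates R2
A3: violates R4
B3: legal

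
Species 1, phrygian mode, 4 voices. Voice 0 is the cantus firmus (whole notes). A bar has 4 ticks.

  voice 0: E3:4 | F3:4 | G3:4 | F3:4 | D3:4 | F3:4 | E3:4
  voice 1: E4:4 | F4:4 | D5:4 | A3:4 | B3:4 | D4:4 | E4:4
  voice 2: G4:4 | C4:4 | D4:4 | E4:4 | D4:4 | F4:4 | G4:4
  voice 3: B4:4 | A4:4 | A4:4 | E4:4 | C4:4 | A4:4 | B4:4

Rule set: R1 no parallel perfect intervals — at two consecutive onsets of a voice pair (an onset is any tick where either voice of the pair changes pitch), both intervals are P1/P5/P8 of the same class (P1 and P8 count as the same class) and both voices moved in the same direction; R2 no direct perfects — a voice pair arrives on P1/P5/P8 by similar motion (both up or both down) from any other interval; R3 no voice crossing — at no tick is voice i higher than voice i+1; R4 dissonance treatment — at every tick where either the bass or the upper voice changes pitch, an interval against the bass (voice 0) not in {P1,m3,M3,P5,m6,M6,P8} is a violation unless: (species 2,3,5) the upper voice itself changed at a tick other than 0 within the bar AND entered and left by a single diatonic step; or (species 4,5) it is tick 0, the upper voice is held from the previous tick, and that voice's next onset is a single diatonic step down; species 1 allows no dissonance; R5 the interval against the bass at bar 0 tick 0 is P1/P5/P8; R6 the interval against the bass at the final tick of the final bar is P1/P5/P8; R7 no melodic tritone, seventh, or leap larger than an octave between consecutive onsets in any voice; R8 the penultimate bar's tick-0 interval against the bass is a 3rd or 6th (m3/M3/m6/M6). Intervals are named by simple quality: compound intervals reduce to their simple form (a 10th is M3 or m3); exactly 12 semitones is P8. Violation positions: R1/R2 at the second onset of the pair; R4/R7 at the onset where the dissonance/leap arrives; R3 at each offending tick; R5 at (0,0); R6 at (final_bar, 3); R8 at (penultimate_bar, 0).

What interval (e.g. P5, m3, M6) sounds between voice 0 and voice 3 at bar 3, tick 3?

M7

voice 0=F3 voice 3=E4 -> M7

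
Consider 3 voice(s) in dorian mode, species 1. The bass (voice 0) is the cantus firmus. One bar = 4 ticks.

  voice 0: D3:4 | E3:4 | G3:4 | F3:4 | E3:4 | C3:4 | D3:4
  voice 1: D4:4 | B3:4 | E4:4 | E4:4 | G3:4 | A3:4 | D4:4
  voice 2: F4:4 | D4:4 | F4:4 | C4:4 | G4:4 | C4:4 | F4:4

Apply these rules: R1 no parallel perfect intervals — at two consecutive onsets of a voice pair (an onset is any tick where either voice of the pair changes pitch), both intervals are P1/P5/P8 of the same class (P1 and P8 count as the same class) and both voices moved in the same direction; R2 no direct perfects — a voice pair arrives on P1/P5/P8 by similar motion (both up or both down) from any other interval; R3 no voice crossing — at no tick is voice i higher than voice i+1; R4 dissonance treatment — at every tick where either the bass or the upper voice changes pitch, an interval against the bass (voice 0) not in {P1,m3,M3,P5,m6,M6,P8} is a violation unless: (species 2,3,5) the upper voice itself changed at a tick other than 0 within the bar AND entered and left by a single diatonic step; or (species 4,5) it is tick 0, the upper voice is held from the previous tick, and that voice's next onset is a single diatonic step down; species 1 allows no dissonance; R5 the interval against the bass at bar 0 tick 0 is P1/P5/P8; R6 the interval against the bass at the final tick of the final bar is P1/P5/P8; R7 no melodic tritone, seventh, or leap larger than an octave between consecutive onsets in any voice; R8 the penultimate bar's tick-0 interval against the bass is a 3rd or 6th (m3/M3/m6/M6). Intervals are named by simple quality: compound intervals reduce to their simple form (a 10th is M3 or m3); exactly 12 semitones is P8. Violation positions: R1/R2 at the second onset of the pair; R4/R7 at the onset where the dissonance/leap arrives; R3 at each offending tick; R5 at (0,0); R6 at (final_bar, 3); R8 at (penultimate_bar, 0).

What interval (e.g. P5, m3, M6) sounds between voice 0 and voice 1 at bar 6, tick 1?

voice 0=D3 voice 1=D4 -> P8

P8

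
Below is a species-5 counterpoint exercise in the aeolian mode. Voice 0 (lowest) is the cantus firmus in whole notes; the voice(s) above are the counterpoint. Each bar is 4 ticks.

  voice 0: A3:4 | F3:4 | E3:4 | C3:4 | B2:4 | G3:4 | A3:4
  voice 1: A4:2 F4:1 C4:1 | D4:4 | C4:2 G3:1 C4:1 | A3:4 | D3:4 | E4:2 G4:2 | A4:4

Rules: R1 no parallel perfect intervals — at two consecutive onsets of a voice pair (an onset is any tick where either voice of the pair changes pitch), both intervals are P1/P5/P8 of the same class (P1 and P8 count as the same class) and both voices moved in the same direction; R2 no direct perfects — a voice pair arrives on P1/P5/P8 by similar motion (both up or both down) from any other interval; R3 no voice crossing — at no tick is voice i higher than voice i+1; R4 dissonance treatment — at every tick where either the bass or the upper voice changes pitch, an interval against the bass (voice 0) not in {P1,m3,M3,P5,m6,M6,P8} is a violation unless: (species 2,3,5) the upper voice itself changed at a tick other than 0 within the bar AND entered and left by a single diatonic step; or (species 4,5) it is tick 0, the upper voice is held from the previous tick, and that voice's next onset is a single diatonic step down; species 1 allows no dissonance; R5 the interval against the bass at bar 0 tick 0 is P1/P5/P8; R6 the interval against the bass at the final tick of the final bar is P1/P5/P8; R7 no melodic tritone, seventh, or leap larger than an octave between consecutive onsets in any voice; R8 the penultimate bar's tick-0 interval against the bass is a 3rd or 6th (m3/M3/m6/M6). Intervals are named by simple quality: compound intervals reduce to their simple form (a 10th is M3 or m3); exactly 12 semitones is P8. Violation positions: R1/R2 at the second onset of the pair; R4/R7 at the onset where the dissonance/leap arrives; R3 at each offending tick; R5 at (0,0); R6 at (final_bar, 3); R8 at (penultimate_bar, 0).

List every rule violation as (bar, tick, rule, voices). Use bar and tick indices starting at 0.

bar 0: v0=A3 v1=A4 downbeat P8
bar 1: v0=F3 v1=D4 downbeat M6
bar 2: v0=E3 v1=C4 downbeat m6
bar 3: v0=C3 v1=A3 downbeat M6
bar 4: v0=B2 v1=D3 downbeat m3
bar 5: v0=G3 v1=E4 downbeat M6
bar 6: v0=A3 v1=A4 downbeat P8
  -> R7 @ bar 5 tick 0 v(1,): D3->E4 leap 14st
  -> R1 @ bar 6 tick 0 v(0, 1): G3/G4 P8 -> A3/A4 P8 similar

(5, 0, R7, (1,))
(6, 0, R1, (0, 1))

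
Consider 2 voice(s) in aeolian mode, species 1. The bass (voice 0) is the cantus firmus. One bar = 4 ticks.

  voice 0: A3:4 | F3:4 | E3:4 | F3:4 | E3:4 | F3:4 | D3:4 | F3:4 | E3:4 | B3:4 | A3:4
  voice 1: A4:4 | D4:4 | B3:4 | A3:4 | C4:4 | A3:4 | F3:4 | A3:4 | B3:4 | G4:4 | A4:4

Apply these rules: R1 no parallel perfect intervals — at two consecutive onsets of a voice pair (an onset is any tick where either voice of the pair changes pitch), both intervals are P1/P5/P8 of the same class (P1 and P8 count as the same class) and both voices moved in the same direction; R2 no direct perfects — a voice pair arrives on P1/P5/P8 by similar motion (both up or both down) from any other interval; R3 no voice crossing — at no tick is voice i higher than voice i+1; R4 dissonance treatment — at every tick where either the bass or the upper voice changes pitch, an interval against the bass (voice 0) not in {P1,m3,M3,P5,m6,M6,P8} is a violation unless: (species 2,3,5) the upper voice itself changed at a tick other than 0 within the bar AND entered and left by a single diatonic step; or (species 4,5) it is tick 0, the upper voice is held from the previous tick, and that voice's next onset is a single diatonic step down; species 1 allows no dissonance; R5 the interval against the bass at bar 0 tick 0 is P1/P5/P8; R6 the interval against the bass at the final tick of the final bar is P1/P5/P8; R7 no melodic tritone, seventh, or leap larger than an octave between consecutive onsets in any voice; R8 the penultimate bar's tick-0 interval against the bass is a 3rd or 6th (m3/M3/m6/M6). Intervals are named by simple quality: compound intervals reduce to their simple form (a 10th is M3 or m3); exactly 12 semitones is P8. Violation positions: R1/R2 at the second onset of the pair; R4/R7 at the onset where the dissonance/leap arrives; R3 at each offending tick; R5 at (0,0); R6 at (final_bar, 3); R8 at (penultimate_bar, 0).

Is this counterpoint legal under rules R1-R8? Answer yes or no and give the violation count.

No (1 violations)

bar 0: v0=A3 v1=A4 (P8)
bar 1: v0=F3 v1=D4 (M6)
bar 2: v0=E3 v1=B3 (P5)
bar 3: v0=F3 v1=A3 (M3)
bar 4: v0=E3 v1=C4 (m6)
bar 5: v0=F3 v1=A3 (M3)
bar 6: v0=D3 v1=F3 (m3)
bar 7: v0=F3 v1=A3 (M3)
bar 8: v0=E3 v1=B3 (P5)
bar 9: v0=B3 v1=G4 (m6)
bar 10: v0=A3 v1=A4 (P8)
  R2 @ bar2.0: F3/D4 M6 -> E3/B3 P5 similar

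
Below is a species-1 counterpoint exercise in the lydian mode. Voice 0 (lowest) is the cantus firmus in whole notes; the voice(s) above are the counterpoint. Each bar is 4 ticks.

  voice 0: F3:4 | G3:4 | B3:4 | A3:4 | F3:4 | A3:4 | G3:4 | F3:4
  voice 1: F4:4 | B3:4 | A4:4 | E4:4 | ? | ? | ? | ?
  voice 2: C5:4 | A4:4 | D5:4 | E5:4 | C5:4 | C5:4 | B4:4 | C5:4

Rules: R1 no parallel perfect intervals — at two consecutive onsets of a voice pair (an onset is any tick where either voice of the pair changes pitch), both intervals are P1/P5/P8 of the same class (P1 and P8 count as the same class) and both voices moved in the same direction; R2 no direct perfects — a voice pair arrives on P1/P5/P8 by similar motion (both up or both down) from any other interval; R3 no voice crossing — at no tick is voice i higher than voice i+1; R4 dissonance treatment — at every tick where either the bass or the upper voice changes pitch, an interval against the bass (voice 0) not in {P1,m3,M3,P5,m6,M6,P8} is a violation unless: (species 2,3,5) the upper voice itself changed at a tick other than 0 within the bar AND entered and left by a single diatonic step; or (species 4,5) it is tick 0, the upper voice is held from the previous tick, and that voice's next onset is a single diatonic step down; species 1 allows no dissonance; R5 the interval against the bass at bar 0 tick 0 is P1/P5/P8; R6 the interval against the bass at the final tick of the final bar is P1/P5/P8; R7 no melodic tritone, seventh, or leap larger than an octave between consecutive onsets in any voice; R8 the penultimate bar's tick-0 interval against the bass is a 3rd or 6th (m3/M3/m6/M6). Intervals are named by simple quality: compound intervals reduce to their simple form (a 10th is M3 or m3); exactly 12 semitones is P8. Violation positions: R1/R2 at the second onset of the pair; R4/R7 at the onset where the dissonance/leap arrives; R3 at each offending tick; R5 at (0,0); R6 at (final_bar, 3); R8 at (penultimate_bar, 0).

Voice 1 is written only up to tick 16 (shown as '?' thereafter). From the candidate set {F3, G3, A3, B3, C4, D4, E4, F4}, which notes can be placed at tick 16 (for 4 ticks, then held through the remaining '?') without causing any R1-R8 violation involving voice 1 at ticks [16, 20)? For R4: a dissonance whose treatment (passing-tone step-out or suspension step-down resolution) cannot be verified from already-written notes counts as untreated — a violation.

F3: violates R2,R7
G3: violates R4
A3: legal
B3: violates R4
C4: violates R1
D4: legal
E4: violates R4
F4: legal

{A3, D4, F4}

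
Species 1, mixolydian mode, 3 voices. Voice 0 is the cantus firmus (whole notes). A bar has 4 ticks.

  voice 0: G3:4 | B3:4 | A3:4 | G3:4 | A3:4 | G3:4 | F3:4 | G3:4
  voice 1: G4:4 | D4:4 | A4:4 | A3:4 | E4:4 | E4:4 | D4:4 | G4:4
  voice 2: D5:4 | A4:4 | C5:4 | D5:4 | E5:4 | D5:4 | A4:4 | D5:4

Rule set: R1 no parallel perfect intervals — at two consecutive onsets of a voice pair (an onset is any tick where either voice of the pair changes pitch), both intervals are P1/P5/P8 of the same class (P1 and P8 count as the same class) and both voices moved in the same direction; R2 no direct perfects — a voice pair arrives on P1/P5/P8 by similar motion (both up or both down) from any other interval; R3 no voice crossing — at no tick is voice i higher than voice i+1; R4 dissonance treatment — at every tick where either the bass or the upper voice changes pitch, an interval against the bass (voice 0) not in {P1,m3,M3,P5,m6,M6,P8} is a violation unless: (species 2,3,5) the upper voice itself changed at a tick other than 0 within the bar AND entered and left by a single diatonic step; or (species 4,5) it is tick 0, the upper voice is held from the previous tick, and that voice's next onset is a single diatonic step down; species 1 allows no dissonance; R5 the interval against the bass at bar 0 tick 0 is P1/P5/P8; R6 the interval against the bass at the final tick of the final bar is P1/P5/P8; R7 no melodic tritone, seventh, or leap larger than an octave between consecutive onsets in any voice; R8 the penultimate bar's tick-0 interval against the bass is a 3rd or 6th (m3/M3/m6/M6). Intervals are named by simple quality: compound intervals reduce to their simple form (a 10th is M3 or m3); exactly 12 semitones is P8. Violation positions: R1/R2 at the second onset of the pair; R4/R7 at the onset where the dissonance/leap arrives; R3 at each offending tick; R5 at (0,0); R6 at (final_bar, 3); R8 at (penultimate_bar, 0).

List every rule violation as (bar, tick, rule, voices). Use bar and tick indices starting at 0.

bar 0: v0=G3 v1=G4 v2=D5 downbeat P5
bar 1: v0=B3 v1=D4 v2=A4 downbeat m7
bar 2: v0=A3 v1=A4 v2=C5 downbeat m3
bar 3: v0=G3 v1=A3 v2=D5 downbeat P5
bar 4: v0=A3 v1=E4 v2=E5 downbeat P5
bar 5: v0=G3 v1=E4 v2=D5 downbeat P5
bar 6: v0=F3 v1=D4 v2=A4 downbeat M3
bar 7: v0=G3 v1=G4 v2=D5 downbeat P5
  -> R1 @ bar 1 tick 0 v(1, 2): G4/D5 P5 -> D4/A4 P5 similar
  -> R4 @ bar 1 tick 0 v(0, 2): B3/A4 m7 untreated
  -> R4 @ bar 3 tick 0 v(0, 1): G3/A3 M2 untreated
  -> R1 @ bar 4 tick 0 v(0, 2): G3/D5 P5 -> A3/E5 P5 similar
  -> R2 @ bar 4 tick 0 v(0, 1): G3/A3 M2 -> A3/E4 P5 similar
  -> R2 @ bar 4 tick 0 v(1, 2): A3/D5 P4 -> E4/E5 P8 similar
  -> R1 @ bar 5 tick 0 v(0, 2): A3/E5 P5 -> G3/D5 P5 similar
  -> R2 @ bar 6 tick 0 v(1, 2): E4/D5 m7 -> D4/A4 P5 similar
  -> R1 @ bar 7 tick 0 v(1, 2): D4/A4 P5 -> G4/D5 P5 similar
  -> R2 @ bar 7 tick 0 v(0, 1): F3/D4 M6 -> G3/G4 P8 similar
  -> R2 @ bar 7 tick 0 v(0, 2): F3/A4 M3 -> G3/D5 P5 similar

(1, 0, R1, (1, 2))
(1, 0, R4, (0, 2))
(3, 0, R4, (0, 1))
(4, 0, R1, (0, 2))
(4, 0, R2, (0, 1))
(4, 0, R2, (1, 2))
(5, 0, R1, (0, 2))
(6, 0, R2, (1, 2))
(7, 0, R1, (1, 2))
(7, 0, R2, (0, 1))
(7, 0, R2, (0, 2))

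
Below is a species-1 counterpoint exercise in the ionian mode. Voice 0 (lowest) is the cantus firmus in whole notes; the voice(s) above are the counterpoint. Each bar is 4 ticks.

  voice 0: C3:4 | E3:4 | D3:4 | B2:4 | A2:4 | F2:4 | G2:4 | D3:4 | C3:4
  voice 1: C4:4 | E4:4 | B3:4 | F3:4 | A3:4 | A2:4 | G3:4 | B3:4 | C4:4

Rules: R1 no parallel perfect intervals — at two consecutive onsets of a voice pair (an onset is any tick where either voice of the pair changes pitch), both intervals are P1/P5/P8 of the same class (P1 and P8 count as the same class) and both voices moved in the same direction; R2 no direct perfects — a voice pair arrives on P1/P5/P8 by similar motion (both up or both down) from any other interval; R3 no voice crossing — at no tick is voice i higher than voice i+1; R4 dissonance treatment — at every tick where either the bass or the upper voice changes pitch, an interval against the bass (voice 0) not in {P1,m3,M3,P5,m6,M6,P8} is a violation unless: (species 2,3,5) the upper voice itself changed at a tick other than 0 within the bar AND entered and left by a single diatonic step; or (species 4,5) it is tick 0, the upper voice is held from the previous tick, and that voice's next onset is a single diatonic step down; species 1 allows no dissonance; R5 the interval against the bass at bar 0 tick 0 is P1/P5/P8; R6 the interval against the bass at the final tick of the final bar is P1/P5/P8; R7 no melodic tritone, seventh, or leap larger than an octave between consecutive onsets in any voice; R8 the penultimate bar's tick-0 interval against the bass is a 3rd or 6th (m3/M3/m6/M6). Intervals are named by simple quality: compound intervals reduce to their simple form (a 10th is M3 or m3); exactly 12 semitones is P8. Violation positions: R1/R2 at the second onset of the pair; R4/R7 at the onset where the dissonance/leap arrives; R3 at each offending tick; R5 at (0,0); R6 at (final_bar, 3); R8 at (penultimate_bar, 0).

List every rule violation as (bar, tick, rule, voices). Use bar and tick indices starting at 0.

(1, 0, R1, (0, 1))
(3, 0, R4, (0, 1))
(3, 0, R7, (1,))
(6, 0, R2, (0, 1))
(6, 0, R7, (1,))

bar 0: v0=C3 v1=C4 downbeat P8
bar 1: v0=E3 v1=E4 downbeat P8
bar 2: v0=D3 v1=B3 downbeat M6
bar 3: v0=B2 v1=F3 downbeat TT
bar 4: v0=A2 v1=A3 downbeat P8
bar 5: v0=F2 v1=A2 downbeat M3
bar 6: v0=G2 v1=G3 downbeat P8
bar 7: v0=D3 v1=B3 downbeat M6
bar 8: v0=C3 v1=C4 downbeat P8
  -> R1 @ bar 1 tick 0 v(0, 1): C3/C4 P8 -> E3/E4 P8 similar
  -> R4 @ bar 3 tick 0 v(0, 1): B2/F3 TT untreated
  -> R7 @ bar 3 tick 0 v(1,): B3->F3 leap 6st
  -> R2 @ bar 6 tick 0 v(0, 1): F2/A2 M3 -> G2/G3 P8 similar
  -> R7 @ bar 6 tick 0 v(1,): A2->G3 leap 10st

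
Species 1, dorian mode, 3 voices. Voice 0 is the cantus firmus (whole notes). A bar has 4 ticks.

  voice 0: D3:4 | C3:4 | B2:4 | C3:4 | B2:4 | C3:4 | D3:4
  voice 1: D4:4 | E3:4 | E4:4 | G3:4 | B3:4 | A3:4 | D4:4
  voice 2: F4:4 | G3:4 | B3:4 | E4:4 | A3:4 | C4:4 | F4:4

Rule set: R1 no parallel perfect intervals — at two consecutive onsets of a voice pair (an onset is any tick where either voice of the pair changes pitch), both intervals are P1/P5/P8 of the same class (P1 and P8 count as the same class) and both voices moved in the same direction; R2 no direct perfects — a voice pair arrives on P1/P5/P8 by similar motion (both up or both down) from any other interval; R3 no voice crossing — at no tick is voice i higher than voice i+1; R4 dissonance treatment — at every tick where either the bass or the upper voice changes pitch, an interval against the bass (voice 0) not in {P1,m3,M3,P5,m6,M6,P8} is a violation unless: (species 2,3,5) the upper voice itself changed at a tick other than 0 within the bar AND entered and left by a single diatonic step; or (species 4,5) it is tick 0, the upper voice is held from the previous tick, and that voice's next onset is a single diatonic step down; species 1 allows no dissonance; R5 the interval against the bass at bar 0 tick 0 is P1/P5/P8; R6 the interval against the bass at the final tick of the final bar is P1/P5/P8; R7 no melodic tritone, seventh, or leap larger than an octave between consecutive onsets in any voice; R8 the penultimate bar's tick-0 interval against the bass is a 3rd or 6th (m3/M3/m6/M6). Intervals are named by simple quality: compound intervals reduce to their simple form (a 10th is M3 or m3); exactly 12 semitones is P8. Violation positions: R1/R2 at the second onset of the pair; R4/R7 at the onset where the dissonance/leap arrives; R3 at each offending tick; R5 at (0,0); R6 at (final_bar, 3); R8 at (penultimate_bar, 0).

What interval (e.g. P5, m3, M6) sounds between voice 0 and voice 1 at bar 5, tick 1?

M6

voice 0=C3 voice 1=A3 -> M6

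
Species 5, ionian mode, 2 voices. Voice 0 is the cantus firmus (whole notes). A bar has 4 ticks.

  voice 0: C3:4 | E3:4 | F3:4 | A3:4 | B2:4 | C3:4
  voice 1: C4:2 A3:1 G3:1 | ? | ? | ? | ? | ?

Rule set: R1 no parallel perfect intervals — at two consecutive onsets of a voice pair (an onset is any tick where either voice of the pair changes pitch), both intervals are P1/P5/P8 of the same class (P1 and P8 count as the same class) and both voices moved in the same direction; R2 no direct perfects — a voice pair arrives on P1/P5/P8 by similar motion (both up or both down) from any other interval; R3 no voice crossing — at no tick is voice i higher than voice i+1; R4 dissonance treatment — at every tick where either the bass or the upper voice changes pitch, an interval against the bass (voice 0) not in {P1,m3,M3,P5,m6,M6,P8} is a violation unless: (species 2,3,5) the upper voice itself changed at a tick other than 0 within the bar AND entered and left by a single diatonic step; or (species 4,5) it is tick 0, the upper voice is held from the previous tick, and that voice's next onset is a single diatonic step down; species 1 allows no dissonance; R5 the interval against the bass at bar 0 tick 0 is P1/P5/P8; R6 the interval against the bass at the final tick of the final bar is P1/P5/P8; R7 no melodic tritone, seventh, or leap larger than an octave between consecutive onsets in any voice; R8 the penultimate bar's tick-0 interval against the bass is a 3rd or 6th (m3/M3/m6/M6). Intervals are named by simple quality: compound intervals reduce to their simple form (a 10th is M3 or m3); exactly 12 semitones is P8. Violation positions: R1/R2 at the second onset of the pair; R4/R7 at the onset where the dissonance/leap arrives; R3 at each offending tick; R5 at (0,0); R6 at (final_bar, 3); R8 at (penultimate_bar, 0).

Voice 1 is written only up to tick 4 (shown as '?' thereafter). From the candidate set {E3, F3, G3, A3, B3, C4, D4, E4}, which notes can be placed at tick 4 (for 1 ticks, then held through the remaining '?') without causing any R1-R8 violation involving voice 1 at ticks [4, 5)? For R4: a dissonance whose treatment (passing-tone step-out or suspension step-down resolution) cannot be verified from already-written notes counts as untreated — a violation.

{C4, E3, G3}

E3: legal
F3: violates R4
G3: legal
A3: violates R4
B3: violates R1
C4: legal
D4: violates R4
E4: violates R2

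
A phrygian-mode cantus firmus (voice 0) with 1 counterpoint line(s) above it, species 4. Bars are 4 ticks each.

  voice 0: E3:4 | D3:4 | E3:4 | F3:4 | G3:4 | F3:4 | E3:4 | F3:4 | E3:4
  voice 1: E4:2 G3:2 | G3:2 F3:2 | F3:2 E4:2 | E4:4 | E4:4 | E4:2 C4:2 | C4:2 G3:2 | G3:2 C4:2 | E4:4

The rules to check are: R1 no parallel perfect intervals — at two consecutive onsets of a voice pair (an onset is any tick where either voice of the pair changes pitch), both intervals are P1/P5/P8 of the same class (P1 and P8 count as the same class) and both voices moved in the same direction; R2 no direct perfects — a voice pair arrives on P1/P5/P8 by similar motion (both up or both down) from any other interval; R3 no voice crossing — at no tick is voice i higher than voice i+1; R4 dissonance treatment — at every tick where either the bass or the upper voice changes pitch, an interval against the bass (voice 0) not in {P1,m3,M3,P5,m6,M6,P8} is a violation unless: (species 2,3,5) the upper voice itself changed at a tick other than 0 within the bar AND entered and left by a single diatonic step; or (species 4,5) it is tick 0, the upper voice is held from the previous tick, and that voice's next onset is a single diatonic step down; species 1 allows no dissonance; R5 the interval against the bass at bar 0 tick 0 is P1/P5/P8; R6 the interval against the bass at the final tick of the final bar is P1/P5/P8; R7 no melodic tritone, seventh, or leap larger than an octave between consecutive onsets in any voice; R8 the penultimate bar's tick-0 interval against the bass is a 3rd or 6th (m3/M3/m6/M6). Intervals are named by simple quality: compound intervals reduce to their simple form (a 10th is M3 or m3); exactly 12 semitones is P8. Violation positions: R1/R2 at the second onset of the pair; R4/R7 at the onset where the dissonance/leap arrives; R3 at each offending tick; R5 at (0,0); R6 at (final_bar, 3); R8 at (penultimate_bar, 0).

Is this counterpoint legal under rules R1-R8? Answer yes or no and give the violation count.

No (6 violations)

bar 0: v0=E3 v1=E4 (P8)
bar 1: v0=D3 v1=G3 (P4)
bar 2: v0=E3 v1=F3 (m2)
bar 3: v0=F3 v1=E4 (M7)
bar 4: v0=G3 v1=E4 (M6)
bar 5: v0=F3 v1=E4 (M7)
bar 6: v0=E3 v1=C4 (m6)
bar 7: v0=F3 v1=G3 (M2)
bar 8: v0=E3 v1=E4 (P8)
  R4 @ bar2.0: E3/F3 m2 untreated
  R7 @ bar2.2: F3->E4 leap 11st
  R4 @ bar3.0: F3/E4 M7 untreated
  R4 @ bar5.0: F3/E4 M7 untreated
  R4 @ bar7.0: F3/G3 M2 untreated
  R8 @ bar7.0: penult M2 not 3rd/6th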